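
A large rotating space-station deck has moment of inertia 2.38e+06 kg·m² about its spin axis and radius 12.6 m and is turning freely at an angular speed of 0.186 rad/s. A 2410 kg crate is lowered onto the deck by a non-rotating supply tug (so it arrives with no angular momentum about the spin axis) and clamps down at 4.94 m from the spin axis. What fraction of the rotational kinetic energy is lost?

fraction ≈ 0.0241

No external torque acts about the spin axis; L_before = L_after.
Added inertia Σmr² = (2410)(4.94)² = 58810 kg·m²; I_f = 2.380e+06 + 58810 = 2.439e+06 kg·m².
ω_f = I_p ω_i / I_f = (2.380e+06)(0.186) / 2.439e+06 = 0.1815 rad/s.
KE_i = ½(2.380e+06)(0.1860 rad/s)² = 41170 J; KE_f = ½(2.439e+06)(0.1815)² = 40180 J.
Fraction lost = 0.02412.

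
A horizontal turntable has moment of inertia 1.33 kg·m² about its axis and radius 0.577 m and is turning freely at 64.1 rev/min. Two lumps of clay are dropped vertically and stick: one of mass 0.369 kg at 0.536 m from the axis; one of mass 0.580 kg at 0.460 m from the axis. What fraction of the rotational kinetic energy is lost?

fraction ≈ 0.147

No external torque acts about the axis; L_before = L_after.
Added inertia Σmr² = (0.369)(0.536)² + (0.580)(0.460)² = 0.2287 kg·m²; I_f = 1.330 + 0.2287 = 1.559 kg·m².
ω_f = I_p ω_i / I_f = (1.330)(64.1) / 1.559 = 54.69 rpm.
KE_i = ½(1.330)(6.713 rad/s)² = 29.96 J; KE_f = ½(1.559)(5.727)² = 25.57 J.
Fraction lost = 0.1467.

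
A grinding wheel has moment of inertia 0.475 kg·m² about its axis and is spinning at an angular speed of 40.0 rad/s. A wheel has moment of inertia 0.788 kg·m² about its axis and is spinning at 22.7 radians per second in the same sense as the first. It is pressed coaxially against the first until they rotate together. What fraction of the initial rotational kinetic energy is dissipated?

fraction ≈ 0.0761

No external torque acts about the common axis, so total angular momentum is conserved.
Taking A's sense as positive: L = (0.4750)(40.0) + (0.7880)(22.7) = 36.89 kg·m²·rad/s.
Combined I = 0.4750 + 0.7880 = 1.263 kg·m².
ω_f = L / I = 36.89 / 1.263 = 29.21 rad/s.
KE_i = ½ΣIω² = 583.0 J; KE_f = ½(1.263)(29.21)² = 538.7 J.
Fraction dissipated = (KE_i − KE_f)/KE_i = 0.07607.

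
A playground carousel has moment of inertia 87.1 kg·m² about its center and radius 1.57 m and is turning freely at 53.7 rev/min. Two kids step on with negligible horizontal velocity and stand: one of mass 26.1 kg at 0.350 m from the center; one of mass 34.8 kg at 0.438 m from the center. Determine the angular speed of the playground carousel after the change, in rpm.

The added mass arrives with no angular momentum about the center, and any external torque about the center is negligible, so the system's angular momentum is conserved.
Added inertia Σmr² = (26.1)(0.350)² + (34.8)(0.438)² = 9.873 kg·m²; I_f = 87.10 + 9.873 = 96.97 kg·m².
ω_f = I_p ω_i / I_f = (87.10)(53.7) / 96.97 = 48.23 rpm.

ω_f ≈ 48.2 rpm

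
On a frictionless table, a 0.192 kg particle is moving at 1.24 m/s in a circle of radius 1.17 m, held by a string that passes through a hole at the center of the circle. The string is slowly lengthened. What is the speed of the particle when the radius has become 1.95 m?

v₂ ≈ 0.744 m/s

Central (radial) force ⇒ zero torque about the center ⇒ m v r is constant.
v₂ = v₁ r₁ / r₂ = (1.24)(1.17) / (1.95) = 0.7440 m/s.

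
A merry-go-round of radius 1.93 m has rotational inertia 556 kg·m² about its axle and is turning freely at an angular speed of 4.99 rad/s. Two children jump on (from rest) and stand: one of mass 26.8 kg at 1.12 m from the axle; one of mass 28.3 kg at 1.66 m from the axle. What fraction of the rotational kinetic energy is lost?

No external torque acts about the axle; L_before = L_after.
Added inertia Σmr² = (26.8)(1.12)² + (28.3)(1.66)² = 111.6 kg·m²; I_f = 556.0 + 111.6 = 667.6 kg·m².
ω_f = I_p ω_i / I_f = (556.0)(4.99) / 667.6 = 4.156 rad/s.
KE_i = ½(556.0)(4.990 rad/s)² = 6922 J; KE_f = ½(667.6)(4.156)² = 5765 J.
Fraction lost = 0.1672.

fraction ≈ 0.167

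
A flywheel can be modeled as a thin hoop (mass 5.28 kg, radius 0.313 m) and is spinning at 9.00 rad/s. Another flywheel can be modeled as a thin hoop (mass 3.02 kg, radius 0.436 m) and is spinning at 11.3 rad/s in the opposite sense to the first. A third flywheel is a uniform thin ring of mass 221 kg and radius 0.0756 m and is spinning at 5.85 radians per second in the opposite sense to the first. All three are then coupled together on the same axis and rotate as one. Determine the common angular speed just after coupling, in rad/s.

|ω_f| ≈ 3.92 rad/s

The coupling torques are internal; angular momentum about the shared axis is conserved.
Moments of inertia: I_A = (5.28)(0.313)² = 0.5173 kg·m²; I_B = (3.02)(0.436)² = 0.5741 kg·m²; I_C = (221)(0.0756)² = 1.263 kg·m².
Taking A's sense as positive: L = (0.5173)(9.00) − (0.5741)(11.3) − (1.263)(5.85) = -9.221 kg·m²·rad/s.
Combined I = 0.5173 + 0.5741 + 1.263 = 2.354 kg·m².
ω_f = L / I = -9.221 / 2.354 = -3.916 rad/s.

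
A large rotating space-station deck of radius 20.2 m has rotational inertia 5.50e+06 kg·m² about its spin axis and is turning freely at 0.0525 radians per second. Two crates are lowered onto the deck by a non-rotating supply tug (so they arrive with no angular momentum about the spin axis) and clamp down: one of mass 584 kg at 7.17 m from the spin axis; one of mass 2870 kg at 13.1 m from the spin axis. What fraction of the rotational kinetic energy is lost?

No external torque acts about the spin axis; L_before = L_after.
Added inertia Σmr² = (584)(7.17)² + (2870)(13.1)² = 5.225e+05 kg·m²; I_f = 5.500e+06 + 5.225e+05 = 6.023e+06 kg·m².
ω_f = I_p ω_i / I_f = (5.500e+06)(0.0525) / 6.023e+06 = 0.04794 rad/s.
KE_i = ½(5.500e+06)(0.05250 rad/s)² = 7580 J; KE_f = ½(6.023e+06)(0.04794)² = 6922 J.
Fraction lost = 0.08676.

fraction ≈ 0.0868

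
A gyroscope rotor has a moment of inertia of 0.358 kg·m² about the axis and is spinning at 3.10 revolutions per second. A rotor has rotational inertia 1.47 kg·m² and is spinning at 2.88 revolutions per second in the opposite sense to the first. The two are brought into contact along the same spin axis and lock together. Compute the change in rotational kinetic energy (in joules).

ΔKE ≈ -203 J

No external torque acts about the common axis, so total angular momentum is conserved.
Taking A's sense as positive: L = (0.3580)(3.10) − (1.470)(2.88) = -3.124 kg·m²·rev/s.
Combined I = 0.3580 + 1.470 = 1.828 kg·m².
ω_f = L / I = -3.124 / 1.828 = -1.709 rev/s.
KE_i = ½ΣIω² = 308.6 J; KE_f = ½(1.828)(10.74)² = 105.4 J.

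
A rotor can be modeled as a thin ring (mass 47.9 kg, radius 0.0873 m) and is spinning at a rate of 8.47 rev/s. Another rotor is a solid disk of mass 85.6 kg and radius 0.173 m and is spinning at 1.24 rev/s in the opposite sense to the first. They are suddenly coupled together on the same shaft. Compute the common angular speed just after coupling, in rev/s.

No external torque acts about the common axis, so total angular momentum is conserved.
Moments of inertia: I_A = (47.9)(0.0873)² = 0.3651 kg·m²; I_B = ½(85.6)(0.173)² = 1.281 kg·m².
Taking A's sense as positive: L = (0.3651)(8.47) − (1.281)(1.24) = 1.504 kg·m²·rev/s.
Combined I = 0.3651 + 1.281 = 1.646 kg·m².
ω_f = L / I = 1.504 / 1.646 = 0.9135 rev/s.

|ω_f| ≈ 0.914 rev/s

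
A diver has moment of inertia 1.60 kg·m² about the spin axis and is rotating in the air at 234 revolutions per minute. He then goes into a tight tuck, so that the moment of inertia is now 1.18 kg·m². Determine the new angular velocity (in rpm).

ω₂ ≈ 317 rpm

With no external torque about the axis, L is conserved: I₁ω₁ = I₂ω₂.
ω₂ = I₁ω₁ / I₂ = (1.600)(234 rpm) / (1.180) = 317.3 rpm.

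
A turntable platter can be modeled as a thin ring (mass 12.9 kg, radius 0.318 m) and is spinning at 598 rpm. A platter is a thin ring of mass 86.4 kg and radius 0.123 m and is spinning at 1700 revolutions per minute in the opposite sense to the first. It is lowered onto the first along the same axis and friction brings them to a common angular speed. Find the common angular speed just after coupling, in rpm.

|ω_f| ≈ 552 rpm

The coupling torques are internal; angular momentum about the shared axis is conserved.
Moments of inertia: I_A = (12.9)(0.318)² = 1.304 kg·m²; I_B = (86.4)(0.123)² = 1.307 kg·m².
Taking A's sense as positive: L = (1.304)(598) − (1.307)(1700) = -1442 kg·m²·rpm.
Combined I = 1.304 + 1.307 = 2.612 kg·m².
ω_f = L / I = -1442 / 2.612 = -552.2 rpm.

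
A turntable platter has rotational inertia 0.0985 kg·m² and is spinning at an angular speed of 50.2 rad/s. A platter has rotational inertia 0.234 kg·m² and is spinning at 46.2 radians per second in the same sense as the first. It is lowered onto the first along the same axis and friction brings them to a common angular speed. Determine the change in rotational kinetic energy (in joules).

ΔKE ≈ -0.555 J

No external torque acts about the common axis, so total angular momentum is conserved.
Taking A's sense as positive: L = (0.09850)(50.2) + (0.2340)(46.2) = 15.76 kg·m²·rad/s.
Combined I = 0.09850 + 0.2340 = 0.3325 kg·m².
ω_f = L / I = 15.76 / 0.3325 = 47.38 rad/s.
KE_i = ½ΣIω² = 373.8 J; KE_f = ½(0.3325)(47.38)² = 373.3 J.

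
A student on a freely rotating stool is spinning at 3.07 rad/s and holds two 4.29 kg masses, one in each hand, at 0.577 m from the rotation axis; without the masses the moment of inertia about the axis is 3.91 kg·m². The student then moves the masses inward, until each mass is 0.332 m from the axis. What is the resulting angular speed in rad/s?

ω₂ ≈ 4.28 rad/s

With no external torque about the axis, L is conserved: I₁ω₁ = I₂ω₂.
I₁ = 3.91 + 2(4.29)(0.577)² = 6.767 kg·m²; I₂ = 3.91 + 2(4.29)(0.332)² = 4.856 kg·m².
ω₂ = I₁ω₁ / I₂ = (6.767)(3.07 rad/s) / (4.856) = 4.278 rad/s.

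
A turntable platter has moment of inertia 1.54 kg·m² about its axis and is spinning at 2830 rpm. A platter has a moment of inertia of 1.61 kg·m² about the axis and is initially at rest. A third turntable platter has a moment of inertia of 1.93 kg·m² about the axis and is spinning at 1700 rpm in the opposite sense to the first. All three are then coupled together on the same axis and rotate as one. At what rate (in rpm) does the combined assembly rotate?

No external torque acts about the common axis, so total angular momentum is conserved.
Taking A's sense as positive: L = (1.540)(2830) − (1.930)(1700) = 1077 kg·m²·rpm.
Combined I = 1.540 + 1.610 + 1.930 = 5.080 kg·m².
ω_f = L / I = 1077 / 5.080 = 212.0 rpm.

|ω_f| ≈ 212 rpm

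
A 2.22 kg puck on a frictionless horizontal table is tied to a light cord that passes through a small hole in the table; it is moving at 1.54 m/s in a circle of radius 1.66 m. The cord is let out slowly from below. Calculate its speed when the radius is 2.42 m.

v₂ ≈ 1.06 m/s

Central (radial) force ⇒ zero torque about the center ⇒ m v r is constant.
v₂ = v₁ r₁ / r₂ = (1.54)(1.66) / (2.42) = 1.056 m/s.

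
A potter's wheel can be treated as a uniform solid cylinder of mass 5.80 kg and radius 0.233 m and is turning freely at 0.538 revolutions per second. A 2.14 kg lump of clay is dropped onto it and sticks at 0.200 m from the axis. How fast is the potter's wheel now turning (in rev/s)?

No external torque acts about the axis; L_before = L_after.
I_p = ½(5.80)(0.233)² = 0.1574 kg·m².
Added inertia Σmr² = (2.14)(0.200)² = 0.08560 kg·m²; I_f = 0.1574 + 0.08560 = 0.2430 kg·m².
ω_f = I_p ω_i / I_f = (0.1574)(0.538) / 0.2430 = 0.3485 rev/s.

ω_f ≈ 0.349 rev/s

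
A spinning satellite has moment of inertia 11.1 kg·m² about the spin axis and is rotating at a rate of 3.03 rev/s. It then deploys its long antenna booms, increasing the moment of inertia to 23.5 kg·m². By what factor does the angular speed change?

ω₂/ω₁ ≈ 0.472

No external torque acts about the spin axis, so angular momentum is conserved.
ω₂/ω₁ = I₁/I₂ = 11.10 / 23.50 = 0.4723.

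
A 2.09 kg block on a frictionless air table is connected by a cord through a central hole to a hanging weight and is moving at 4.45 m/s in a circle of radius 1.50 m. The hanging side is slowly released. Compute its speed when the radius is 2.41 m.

The only horizontal force on the mass is along the cord (radial), so it exerts no torque about the hole and angular momentum m v r is conserved.
v₂ = v₁ r₁ / r₂ = (4.45)(1.50) / (2.41) = 2.770 m/s.

v₂ ≈ 2.77 m/s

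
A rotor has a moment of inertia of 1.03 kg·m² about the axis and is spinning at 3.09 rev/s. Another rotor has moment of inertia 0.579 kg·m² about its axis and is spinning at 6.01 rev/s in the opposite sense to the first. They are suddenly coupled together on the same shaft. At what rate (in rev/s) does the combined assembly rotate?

|ω_f| ≈ 0.185 rev/s

No external torque acts about the common axis, so total angular momentum is conserved.
Taking A's sense as positive: L = (1.030)(3.09) − (0.5790)(6.01) = -0.2971 kg·m²·rev/s.
Combined I = 1.030 + 0.5790 = 1.609 kg·m².
ω_f = L / I = -0.2971 / 1.609 = -0.1846 rev/s.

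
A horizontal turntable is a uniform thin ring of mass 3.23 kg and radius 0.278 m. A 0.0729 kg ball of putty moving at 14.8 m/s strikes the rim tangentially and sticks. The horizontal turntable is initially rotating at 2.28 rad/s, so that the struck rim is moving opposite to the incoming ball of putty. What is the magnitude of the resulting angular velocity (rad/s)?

|ω_f| ≈ 1.05 rad/s

The axle reaction passes through the axle and exerts no torque about it; angular momentum about the axle is conserved through the impact.
I_p = (3.23)(0.278)² = 0.2496 kg·m². Taking the sense of the ball of putty's angular momentum as positive, L_{ball} = m v R = (0.0729)(14.8)(0.278) = 0.2999 kg·m²/s.
L_i = −I_p ω_p + m v R = −(0.2496)(2.28) + 0.2999 = -0.2692 kg·m²/s.
After sticking, I_f = I_p + m R² = 0.2496 + (0.0729)(0.278)² = 0.2553 kg·m².
ω_f = L_i / I_f = -0.2692 / 0.2553 = -1.055 rad/s.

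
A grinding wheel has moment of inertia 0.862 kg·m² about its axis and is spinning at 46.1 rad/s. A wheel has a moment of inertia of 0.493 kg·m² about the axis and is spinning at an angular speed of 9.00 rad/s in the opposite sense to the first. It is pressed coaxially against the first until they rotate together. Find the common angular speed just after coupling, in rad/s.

The coupling torques are internal; angular momentum about the shared axis is conserved.
Taking A's sense as positive: L = (0.8620)(46.1) − (0.4930)(9.00) = 35.30 kg·m²·rad/s.
Combined I = 0.8620 + 0.4930 = 1.355 kg·m².
ω_f = L / I = 35.30 / 1.355 = 26.05 rad/s.

|ω_f| ≈ 26.1 rad/s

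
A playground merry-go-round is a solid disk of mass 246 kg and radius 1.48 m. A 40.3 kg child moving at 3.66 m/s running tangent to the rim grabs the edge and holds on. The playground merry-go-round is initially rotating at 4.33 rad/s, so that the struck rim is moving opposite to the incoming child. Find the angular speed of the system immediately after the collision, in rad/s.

|ω_f| ≈ 2.65 rad/s

The axle reaction passes through the axle and exerts no torque about it; angular momentum about the axle is conserved through the impact.
I_p = ½(246)(1.48)² = 269.4 kg·m². Taking the sense of the child's angular momentum as positive, L_{child} = m v R = (40.3)(3.66)(1.48) = 218.3 kg·m²/s.
L_i = −I_p ω_p + m v R = −(269.4)(4.33) + 218.3 = -948.3 kg·m²/s.
After sticking, I_f = I_p + m R² = 269.4 + (40.3)(1.48)² = 357.7 kg·m².
ω_f = L_i / I_f = -948.3 / 357.7 = -2.651 rad/s.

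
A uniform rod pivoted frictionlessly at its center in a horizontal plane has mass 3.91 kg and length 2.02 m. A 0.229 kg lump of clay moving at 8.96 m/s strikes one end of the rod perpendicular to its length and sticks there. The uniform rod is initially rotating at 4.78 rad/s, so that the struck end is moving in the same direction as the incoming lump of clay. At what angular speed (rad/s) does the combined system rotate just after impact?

|ω_f| ≈ 5.39 rad/s

The axle reaction passes through the pivot and exerts no torque about it; angular momentum about the pivot is conserved through the impact.
I_p = (1/12)(3.91)(2.02)² = 1.330 kg·m². Taking the sense of the lump of clay's angular momentum as positive, L_{lump} = m v R = (0.229)(8.96)(2.02/2) = 2.072 kg·m²/s.
L_i = +I_p ω_p + m v R = +(1.330)(4.78) + 2.072 = 8.428 kg·m²/s.
After sticking, I_f = I_p + m R² = 1.330 + (0.229)(2.02/2)² = 1.563 kg·m².
ω_f = L_i / I_f = 8.428 / 1.563 = 5.391 rad/s.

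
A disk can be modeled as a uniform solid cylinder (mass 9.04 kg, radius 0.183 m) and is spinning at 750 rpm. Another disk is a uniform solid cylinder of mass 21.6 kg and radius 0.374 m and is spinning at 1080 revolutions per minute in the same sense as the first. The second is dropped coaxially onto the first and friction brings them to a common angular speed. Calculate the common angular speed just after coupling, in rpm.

The coupling torques are internal; angular momentum about the shared axis is conserved.
Moments of inertia: I_A = ½(9.04)(0.183)² = 0.1514 kg·m²; I_B = ½(21.6)(0.374)² = 1.511 kg·m².
Taking A's sense as positive: L = (0.1514)(750) + (1.511)(1080) = 1745 kg·m²·rpm.
Combined I = 0.1514 + 1.511 = 1.662 kg·m².
ω_f = L / I = 1745 / 1.662 = 1050 rpm.

|ω_f| ≈ 1050 rpm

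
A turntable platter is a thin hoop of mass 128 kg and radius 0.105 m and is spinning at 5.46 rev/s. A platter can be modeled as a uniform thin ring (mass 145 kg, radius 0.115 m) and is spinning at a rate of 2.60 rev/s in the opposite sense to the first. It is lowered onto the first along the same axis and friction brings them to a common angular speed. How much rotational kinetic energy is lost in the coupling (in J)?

The coupling torques are internal; angular momentum about the shared axis is conserved.
Moments of inertia: I_A = (128)(0.105)² = 1.411 kg·m²; I_B = (145)(0.115)² = 1.918 kg·m².
Taking A's sense as positive: L = (1.411)(5.46) − (1.918)(2.60) = 2.719 kg·m²·rev/s.
Combined I = 1.411 + 1.918 = 3.329 kg·m².
ω_f = L / I = 2.719 / 3.329 = 0.8169 rev/s.
KE_i = ½ΣIω² = 1086 J; KE_f = ½(3.329)(5.133)² = 43.85 J.

ΔKE lost ≈ 1040 J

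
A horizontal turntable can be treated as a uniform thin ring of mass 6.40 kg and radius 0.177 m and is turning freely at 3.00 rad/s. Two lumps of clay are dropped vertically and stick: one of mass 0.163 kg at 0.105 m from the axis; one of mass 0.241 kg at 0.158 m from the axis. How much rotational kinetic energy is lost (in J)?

energy lost ≈ 0.0338 J

No external torque acts about the axis; L_before = L_after.
I_p = (6.40)(0.177)² = 0.2005 kg·m².
Added inertia Σmr² = (0.163)(0.105)² + (0.241)(0.158)² = 0.007813 kg·m²; I_f = 0.2005 + 0.007813 = 0.2083 kg·m².
ω_f = I_p ω_i / I_f = (0.2005)(3.00) / 0.2083 = 2.887 rad/s.
KE_i = ½(0.2005)(3.000 rad/s)² = 0.9023 J; KE_f = ½(0.2083)(2.887)² = 0.8684 J.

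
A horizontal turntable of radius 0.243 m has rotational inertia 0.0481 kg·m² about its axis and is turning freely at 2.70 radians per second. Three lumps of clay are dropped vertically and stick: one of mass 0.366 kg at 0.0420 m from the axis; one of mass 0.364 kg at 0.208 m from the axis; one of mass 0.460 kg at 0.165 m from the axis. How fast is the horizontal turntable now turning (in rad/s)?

ω_f ≈ 1.69 rad/s

No external torque acts about the axis; L_before = L_after.
Added inertia Σmr² = (0.366)(0.0420)² + (0.364)(0.208)² + (0.460)(0.165)² = 0.02892 kg·m²; I_f = 0.04810 + 0.02892 = 0.07702 kg·m².
ω_f = I_p ω_i / I_f = (0.04810)(2.70) / 0.07702 = 1.686 rad/s.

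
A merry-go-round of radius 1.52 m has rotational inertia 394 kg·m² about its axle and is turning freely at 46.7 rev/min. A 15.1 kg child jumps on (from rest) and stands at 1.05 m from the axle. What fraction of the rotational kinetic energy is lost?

The added mass arrives with no angular momentum about the axle, and any external torque about the axle is negligible, so the system's angular momentum is conserved.
Added inertia Σmr² = (15.1)(1.05)² = 16.65 kg·m²; I_f = 394.0 + 16.65 = 410.6 kg·m².
ω_f = I_p ω_i / I_f = (394.0)(46.7) / 410.6 = 44.81 rpm.
KE_i = ½(394.0)(4.890 rad/s)² = 4711 J; KE_f = ½(410.6)(4.692)² = 4520 J.
Fraction lost = 0.04054.

fraction ≈ 0.0405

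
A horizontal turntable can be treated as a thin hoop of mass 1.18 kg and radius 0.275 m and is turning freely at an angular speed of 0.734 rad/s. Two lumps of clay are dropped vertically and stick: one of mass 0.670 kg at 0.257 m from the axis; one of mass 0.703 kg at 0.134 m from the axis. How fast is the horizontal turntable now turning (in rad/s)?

ω_f ≈ 0.448 rad/s

The added mass arrives with no angular momentum about the axis, and any external torque about the axis is negligible, so the system's angular momentum is conserved.
I_p = (1.18)(0.275)² = 0.08924 kg·m².
Added inertia Σmr² = (0.670)(0.257)² + (0.703)(0.134)² = 0.05688 kg·m²; I_f = 0.08924 + 0.05688 = 0.1461 kg·m².
ω_f = I_p ω_i / I_f = (0.08924)(0.734) / 0.1461 = 0.4483 rad/s.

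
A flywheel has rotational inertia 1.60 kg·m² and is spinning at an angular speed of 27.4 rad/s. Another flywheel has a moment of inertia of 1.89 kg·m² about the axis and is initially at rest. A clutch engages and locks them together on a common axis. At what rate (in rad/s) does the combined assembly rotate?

No external torque acts about the common axis, so total angular momentum is conserved.
Taking A's sense as positive: L = (1.600)(27.4) = 43.84 kg·m²·rad/s.
Combined I = 1.600 + 1.890 = 3.490 kg·m².
ω_f = L / I = 43.84 / 3.490 = 12.56 rad/s.

|ω_f| ≈ 12.6 rad/s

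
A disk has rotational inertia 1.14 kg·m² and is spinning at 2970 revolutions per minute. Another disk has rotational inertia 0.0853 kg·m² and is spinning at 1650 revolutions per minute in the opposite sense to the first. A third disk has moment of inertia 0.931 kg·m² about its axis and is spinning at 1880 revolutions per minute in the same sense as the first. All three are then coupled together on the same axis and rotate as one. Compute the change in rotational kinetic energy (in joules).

ΔKE ≈ -11000 J

The coupling torques are internal; angular momentum about the shared axis is conserved.
Taking A's sense as positive: L = (1.140)(2970) − (0.08530)(1650) + (0.9310)(1880) = 4995 kg·m²·rpm.
Combined I = 1.140 + 0.08530 + 0.9310 = 2.156 kg·m².
ω_f = L / I = 4995 / 2.156 = 2317 rpm.
KE_i = ½ΣIω² = 74450 J; KE_f = ½(2.156)(242.6)² = 63450 J.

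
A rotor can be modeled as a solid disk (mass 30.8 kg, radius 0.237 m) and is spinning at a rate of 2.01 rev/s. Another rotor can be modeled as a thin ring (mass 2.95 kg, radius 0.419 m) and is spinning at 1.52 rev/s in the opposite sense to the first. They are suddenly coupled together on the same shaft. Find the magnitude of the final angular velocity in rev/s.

|ω_f| ≈ 0.688 rev/s

No external torque acts about the common axis, so total angular momentum is conserved.
Moments of inertia: I_A = ½(30.8)(0.237)² = 0.8650 kg·m²; I_B = (2.95)(0.419)² = 0.5179 kg·m².
Taking A's sense as positive: L = (0.8650)(2.01) − (0.5179)(1.52) = 0.9514 kg·m²·rev/s.
Combined I = 0.8650 + 0.5179 = 1.383 kg·m².
ω_f = L / I = 0.9514 / 1.383 = 0.6880 rev/s.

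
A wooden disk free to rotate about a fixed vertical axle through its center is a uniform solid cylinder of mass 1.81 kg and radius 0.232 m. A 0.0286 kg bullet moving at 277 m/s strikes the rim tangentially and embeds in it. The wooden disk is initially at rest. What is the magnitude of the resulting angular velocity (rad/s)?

The axle reaction passes through the axle and exerts no torque about it; angular momentum about the axle is conserved through the impact.
I_p = ½(1.81)(0.232)² = 0.04871 kg·m². Taking the sense of the bullet's angular momentum as positive, L_{bullet} = m v R = (0.0286)(277)(0.232) = 1.838 kg·m²/s.
L_i = 0 + 1.838 = 1.838 kg·m²/s.
After sticking, I_f = I_p + m R² = 0.04871 + (0.0286)(0.232)² = 0.05025 kg·m².
ω_f = L_i / I_f = 1.838 / 0.05025 = 36.58 rad/s.

|ω_f| ≈ 36.6 rad/s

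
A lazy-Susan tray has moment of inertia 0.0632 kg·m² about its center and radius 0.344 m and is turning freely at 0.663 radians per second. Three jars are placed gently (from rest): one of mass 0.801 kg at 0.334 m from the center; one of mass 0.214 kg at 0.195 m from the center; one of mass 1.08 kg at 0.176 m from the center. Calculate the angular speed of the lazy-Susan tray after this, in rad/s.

The added mass arrives with no angular momentum about the center, and any external torque about the center is negligible, so the system's angular momentum is conserved.
Added inertia Σmr² = (0.801)(0.334)² + (0.214)(0.195)² + (1.08)(0.176)² = 0.1309 kg·m²; I_f = 0.06320 + 0.1309 = 0.1941 kg·m².
ω_f = I_p ω_i / I_f = (0.06320)(0.663) / 0.1941 = 0.2158 rad/s.

ω_f ≈ 0.216 rad/s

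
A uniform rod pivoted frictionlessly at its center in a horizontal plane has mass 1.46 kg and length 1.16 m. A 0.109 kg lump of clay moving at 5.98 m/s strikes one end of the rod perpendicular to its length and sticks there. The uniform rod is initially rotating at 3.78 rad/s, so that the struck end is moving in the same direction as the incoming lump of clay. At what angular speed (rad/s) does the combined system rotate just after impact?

The axle reaction passes through the pivot and exerts no torque about it; angular momentum about the pivot is conserved through the impact.
I_p = (1/12)(1.46)(1.16)² = 0.1637 kg·m². Taking the sense of the lump of clay's angular momentum as positive, L_{lump} = m v R = (0.109)(5.98)(1.16/2) = 0.3781 kg·m²/s.
L_i = +I_p ω_p + m v R = +(0.1637)(3.78) + 0.3781 = 0.9969 kg·m²/s.
After sticking, I_f = I_p + m R² = 0.1637 + (0.109)(1.16/2)² = 0.2004 kg·m².
ω_f = L_i / I_f = 0.9969 / 0.2004 = 4.975 rad/s.

|ω_f| ≈ 4.97 rad/s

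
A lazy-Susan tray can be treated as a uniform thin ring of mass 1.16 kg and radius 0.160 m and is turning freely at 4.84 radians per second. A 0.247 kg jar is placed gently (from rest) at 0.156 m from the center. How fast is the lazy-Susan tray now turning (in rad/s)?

ω_f ≈ 4.03 rad/s

No external torque acts about the center; L_before = L_after.
I_p = (1.16)(0.160)² = 0.02970 kg·m².
Added inertia Σmr² = (0.247)(0.156)² = 0.006011 kg·m²; I_f = 0.02970 + 0.006011 = 0.03571 kg·m².
ω_f = I_p ω_i / I_f = (0.02970)(4.84) / 0.03571 = 4.025 rad/s.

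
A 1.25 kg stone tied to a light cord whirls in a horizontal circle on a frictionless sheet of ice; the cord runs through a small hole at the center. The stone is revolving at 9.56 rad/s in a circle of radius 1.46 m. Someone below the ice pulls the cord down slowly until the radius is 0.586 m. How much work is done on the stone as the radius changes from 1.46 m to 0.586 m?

W ≈ 634 J

The constraining force is radial, so m r² ω about the center is conserved.
ω₂ = ω₁ (r₁/r₂)² = (9.56)(1.46/0.586)² = 59.34 rad/s.
W = ΔKE = ½m(v₂² − v₁²) = 634.0 J.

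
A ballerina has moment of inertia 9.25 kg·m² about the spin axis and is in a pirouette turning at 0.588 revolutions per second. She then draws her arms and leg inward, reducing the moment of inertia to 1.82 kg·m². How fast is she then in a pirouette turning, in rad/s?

No external torque acts about the spin axis, so angular momentum is conserved.
ω₂ = I₁ω₁ / I₂ = (9.250)(0.588 rev/s) / (1.820) = 2.988 rev/s = 18.78 rad/s.

ω₂ ≈ 18.8 rad/s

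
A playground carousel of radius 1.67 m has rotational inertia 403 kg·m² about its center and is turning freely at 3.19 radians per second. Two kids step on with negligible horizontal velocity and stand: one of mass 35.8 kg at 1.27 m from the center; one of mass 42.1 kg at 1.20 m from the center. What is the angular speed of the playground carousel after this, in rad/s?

No external torque acts about the center; L_before = L_after.
Added inertia Σmr² = (35.8)(1.27)² + (42.1)(1.20)² = 118.4 kg·m²; I_f = 403.0 + 118.4 = 521.4 kg·m².
ω_f = I_p ω_i / I_f = (403.0)(3.19) / 521.4 = 2.466 rad/s.

ω_f ≈ 2.47 rad/s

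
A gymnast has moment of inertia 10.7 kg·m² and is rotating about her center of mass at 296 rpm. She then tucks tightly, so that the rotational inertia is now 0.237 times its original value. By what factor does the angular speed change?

No external torque acts about the spin axis, so angular momentum is conserved.
I₂ = 0.237 × 10.7 = 2.536 kg·m².
ω₂/ω₁ = I₁/I₂ = 10.70 / 2.536 = 4.219.

ω₂/ω₁ ≈ 4.22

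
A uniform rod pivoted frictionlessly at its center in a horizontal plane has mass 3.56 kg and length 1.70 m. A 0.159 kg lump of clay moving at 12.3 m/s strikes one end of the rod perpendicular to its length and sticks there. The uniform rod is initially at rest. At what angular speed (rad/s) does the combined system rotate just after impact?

|ω_f| ≈ 1.71 rad/s

The axle reaction passes through the pivot and exerts no torque about it; angular momentum about the pivot is conserved through the impact.
I_p = (1/12)(3.56)(1.70)² = 0.8574 kg·m². Taking the sense of the lump of clay's angular momentum as positive, L_{lump} = m v R = (0.159)(12.3)(1.70/2) = 1.662 kg·m²/s.
L_i = 0 + 1.662 = 1.662 kg·m²/s.
After sticking, I_f = I_p + m R² = 0.8574 + (0.159)(1.70/2)² = 0.9722 kg·m².
ω_f = L_i / I_f = 1.662 / 0.9722 = 1.710 rad/s.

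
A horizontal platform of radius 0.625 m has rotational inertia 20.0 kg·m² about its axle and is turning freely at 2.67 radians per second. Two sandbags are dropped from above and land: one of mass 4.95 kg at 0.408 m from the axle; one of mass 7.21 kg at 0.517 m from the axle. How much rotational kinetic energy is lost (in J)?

No external torque acts about the axle; L_before = L_after.
Added inertia Σmr² = (4.95)(0.408)² + (7.21)(0.517)² = 2.751 kg·m²; I_f = 20.00 + 2.751 = 22.75 kg·m².
ω_f = I_p ω_i / I_f = (20.00)(2.67) / 22.75 = 2.347 rad/s.
KE_i = ½(20.00)(2.670 rad/s)² = 71.29 J; KE_f = ½(22.75)(2.347)² = 62.67 J.

energy lost ≈ 8.62 J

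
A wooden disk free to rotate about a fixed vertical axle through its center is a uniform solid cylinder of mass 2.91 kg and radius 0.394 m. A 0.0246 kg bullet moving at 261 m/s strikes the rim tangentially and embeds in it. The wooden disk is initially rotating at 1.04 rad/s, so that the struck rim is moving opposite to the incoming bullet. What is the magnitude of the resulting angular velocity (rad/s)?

|ω_f| ≈ 9.99 rad/s

The axle reaction passes through the axle and exerts no torque about it; angular momentum about the axle is conserved through the impact.
I_p = ½(2.91)(0.394)² = 0.2259 kg·m². Taking the sense of the bullet's angular momentum as positive, L_{bullet} = m v R = (0.0246)(261)(0.394) = 2.530 kg·m²/s.
L_i = −I_p ω_p + m v R = −(0.2259)(1.04) + 2.530 = 2.295 kg·m²/s.
After sticking, I_f = I_p + m R² = 0.2259 + (0.0246)(0.394)² = 0.2297 kg·m².
ω_f = L_i / I_f = 2.295 / 0.2297 = 9.991 rad/s.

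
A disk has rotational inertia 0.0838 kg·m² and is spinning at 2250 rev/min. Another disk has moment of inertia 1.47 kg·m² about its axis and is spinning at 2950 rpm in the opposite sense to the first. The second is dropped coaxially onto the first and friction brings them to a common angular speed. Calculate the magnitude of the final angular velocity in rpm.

No external torque acts about the common axis, so total angular momentum is conserved.
Taking A's sense as positive: L = (0.08380)(2250) − (1.470)(2950) = -4148 kg·m²·rpm.
Combined I = 0.08380 + 1.470 = 1.554 kg·m².
ω_f = L / I = -4148 / 1.554 = -2670 rpm.

|ω_f| ≈ 2670 rpm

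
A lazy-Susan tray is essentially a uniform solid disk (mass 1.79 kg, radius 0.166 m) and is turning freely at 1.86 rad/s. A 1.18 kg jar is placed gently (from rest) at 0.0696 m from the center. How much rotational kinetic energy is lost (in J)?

energy lost ≈ 0.00803 J

No external torque acts about the center; L_before = L_after.
I_p = ½(1.79)(0.166)² = 0.02466 kg·m².
Added inertia Σmr² = (1.18)(0.0696)² = 0.005716 kg·m²; I_f = 0.02466 + 0.005716 = 0.03038 kg·m².
ω_f = I_p ω_i / I_f = (0.02466)(1.86) / 0.03038 = 1.510 rad/s.
KE_i = ½(0.02466)(1.860 rad/s)² = 0.04266 J; KE_f = ½(0.03038)(1.510)² = 0.03463 J.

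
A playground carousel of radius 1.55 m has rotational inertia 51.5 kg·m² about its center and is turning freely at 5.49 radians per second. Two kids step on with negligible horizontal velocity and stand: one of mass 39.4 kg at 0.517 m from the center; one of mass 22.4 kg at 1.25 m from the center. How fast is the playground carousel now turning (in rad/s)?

No external torque acts about the center; L_before = L_after.
Added inertia Σmr² = (39.4)(0.517)² + (22.4)(1.25)² = 45.53 kg·m²; I_f = 51.50 + 45.53 = 97.03 kg·m².
ω_f = I_p ω_i / I_f = (51.50)(5.49) / 97.03 = 2.914 rad/s.

ω_f ≈ 2.91 rad/s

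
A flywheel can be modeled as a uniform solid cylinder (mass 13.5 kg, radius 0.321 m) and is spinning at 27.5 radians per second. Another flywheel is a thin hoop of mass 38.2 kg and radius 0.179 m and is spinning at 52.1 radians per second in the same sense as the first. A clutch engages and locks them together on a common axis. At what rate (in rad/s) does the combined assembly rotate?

|ω_f| ≈ 43.2 rad/s

No external torque acts about the common axis, so total angular momentum is conserved.
Moments of inertia: I_A = ½(13.5)(0.321)² = 0.6955 kg·m²; I_B = (38.2)(0.179)² = 1.224 kg·m².
Taking A's sense as positive: L = (0.6955)(27.5) + (1.224)(52.1) = 82.90 kg·m²·rad/s.
Combined I = 0.6955 + 1.224 = 1.919 kg·m².
ω_f = L / I = 82.90 / 1.919 = 43.19 rad/s.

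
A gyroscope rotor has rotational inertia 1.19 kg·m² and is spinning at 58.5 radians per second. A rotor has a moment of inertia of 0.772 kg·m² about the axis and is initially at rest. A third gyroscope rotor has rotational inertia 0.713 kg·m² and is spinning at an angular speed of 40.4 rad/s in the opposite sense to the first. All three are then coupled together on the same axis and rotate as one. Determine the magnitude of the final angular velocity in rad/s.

|ω_f| ≈ 15.3 rad/s

The coupling torques are internal; angular momentum about the shared axis is conserved.
Taking A's sense as positive: L = (1.190)(58.5) − (0.7130)(40.4) = 40.81 kg·m²·rad/s.
Combined I = 1.190 + 0.7720 + 0.7130 = 2.675 kg·m².
ω_f = L / I = 40.81 / 2.675 = 15.26 rad/s.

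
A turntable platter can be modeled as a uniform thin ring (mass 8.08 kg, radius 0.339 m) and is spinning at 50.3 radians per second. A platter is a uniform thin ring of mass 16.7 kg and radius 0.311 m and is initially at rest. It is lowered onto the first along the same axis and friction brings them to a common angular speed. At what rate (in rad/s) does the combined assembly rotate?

|ω_f| ≈ 18.4 rad/s

No external torque acts about the common axis, so total angular momentum is conserved.
Moments of inertia: I_A = (8.08)(0.339)² = 0.9286 kg·m²; I_B = (16.7)(0.311)² = 1.615 kg·m².
Taking A's sense as positive: L = (0.9286)(50.3) = 46.71 kg·m²·rad/s.
Combined I = 0.9286 + 1.615 = 2.544 kg·m².
ω_f = L / I = 46.71 / 2.544 = 18.36 rad/s.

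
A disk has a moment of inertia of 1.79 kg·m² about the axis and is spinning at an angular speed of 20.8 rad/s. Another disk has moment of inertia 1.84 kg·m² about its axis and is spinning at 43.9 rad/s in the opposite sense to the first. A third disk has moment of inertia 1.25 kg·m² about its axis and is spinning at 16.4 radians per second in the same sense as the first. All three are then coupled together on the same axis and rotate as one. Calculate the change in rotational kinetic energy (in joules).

ΔKE ≈ -2270 J

The coupling torques are internal; angular momentum about the shared axis is conserved.
Taking A's sense as positive: L = (1.790)(20.8) − (1.840)(43.9) + (1.250)(16.4) = -23.04 kg·m²·rad/s.
Combined I = 1.790 + 1.840 + 1.250 = 4.880 kg·m².
ω_f = L / I = -23.04 / 4.880 = -4.722 rad/s.
KE_i = ½ΣIω² = 2328 J; KE_f = ½(4.880)(4.722)² = 54.41 J.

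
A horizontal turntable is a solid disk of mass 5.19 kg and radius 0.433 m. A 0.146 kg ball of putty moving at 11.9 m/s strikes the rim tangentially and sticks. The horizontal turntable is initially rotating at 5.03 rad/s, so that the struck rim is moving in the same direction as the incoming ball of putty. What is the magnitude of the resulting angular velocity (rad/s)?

|ω_f| ≈ 6.23 rad/s

About the axle the impulsive forces during the collision are internal, so angular momentum about that axis is conserved.
I_p = ½(5.19)(0.433)² = 0.4865 kg·m². Taking the sense of the ball of putty's angular momentum as positive, L_{ball} = m v R = (0.146)(11.9)(0.433) = 0.7523 kg·m²/s.
L_i = +I_p ω_p + m v R = +(0.4865)(5.03) + 0.7523 = 3.200 kg·m²/s.
After sticking, I_f = I_p + m R² = 0.4865 + (0.146)(0.433)² = 0.5139 kg·m².
ω_f = L_i / I_f = 3.200 / 0.5139 = 6.226 rad/s.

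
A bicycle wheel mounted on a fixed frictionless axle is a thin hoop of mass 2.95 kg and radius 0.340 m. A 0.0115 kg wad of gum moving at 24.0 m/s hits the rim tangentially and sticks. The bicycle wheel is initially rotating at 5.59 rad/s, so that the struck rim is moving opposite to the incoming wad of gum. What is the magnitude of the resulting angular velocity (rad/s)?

|ω_f| ≈ 5.29 rad/s

About the axle the impulsive forces during the collision are internal, so angular momentum about that axis is conserved.
I_p = (2.95)(0.340)² = 0.3410 kg·m². Taking the sense of the wad of gum's angular momentum as positive, L_{wad} = m v R = (0.0115)(24.0)(0.340) = 0.09384 kg·m²/s.
L_i = −I_p ω_p + m v R = −(0.3410)(5.59) + 0.09384 = -1.812 kg·m²/s.
After sticking, I_f = I_p + m R² = 0.3410 + (0.0115)(0.340)² = 0.3423 kg·m².
ω_f = L_i / I_f = -1.812 / 0.3423 = -5.294 rad/s.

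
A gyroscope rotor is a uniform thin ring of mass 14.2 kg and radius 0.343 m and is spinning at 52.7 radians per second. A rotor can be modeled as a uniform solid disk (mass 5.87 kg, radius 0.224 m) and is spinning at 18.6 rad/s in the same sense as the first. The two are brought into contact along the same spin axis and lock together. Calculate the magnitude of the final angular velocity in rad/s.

|ω_f| ≈ 49.9 rad/s

No external torque acts about the common axis, so total angular momentum is conserved.
Moments of inertia: I_A = (14.2)(0.343)² = 1.671 kg·m²; I_B = ½(5.87)(0.224)² = 0.1473 kg·m².
Taking A's sense as positive: L = (1.671)(52.7) + (0.1473)(18.6) = 90.78 kg·m²·rad/s.
Combined I = 1.671 + 0.1473 = 1.818 kg·m².
ω_f = L / I = 90.78 / 1.818 = 49.94 rad/s.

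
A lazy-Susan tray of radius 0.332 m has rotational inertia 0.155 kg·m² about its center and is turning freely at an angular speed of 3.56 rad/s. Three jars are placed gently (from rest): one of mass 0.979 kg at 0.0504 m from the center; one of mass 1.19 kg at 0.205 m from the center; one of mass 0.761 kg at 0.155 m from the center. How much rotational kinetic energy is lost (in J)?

energy lost ≈ 0.308 J

The added mass arrives with no angular momentum about the center, and any external torque about the center is negligible, so the system's angular momentum is conserved.
Added inertia Σmr² = (0.979)(0.0504)² + (1.19)(0.205)² + (0.761)(0.155)² = 0.07078 kg·m²; I_f = 0.1550 + 0.07078 = 0.2258 kg·m².
ω_f = I_p ω_i / I_f = (0.1550)(3.56) / 0.2258 = 2.444 rad/s.
KE_i = ½(0.1550)(3.560 rad/s)² = 0.9822 J; KE_f = ½(0.2258)(2.444)² = 0.6743 J.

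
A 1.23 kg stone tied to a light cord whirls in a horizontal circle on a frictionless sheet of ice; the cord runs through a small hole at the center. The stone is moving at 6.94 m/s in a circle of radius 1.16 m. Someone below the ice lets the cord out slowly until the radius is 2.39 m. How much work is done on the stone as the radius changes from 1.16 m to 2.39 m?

Central (radial) force ⇒ zero torque about the center ⇒ m v r is constant.
v₂ = v₁ r₁ / r₂ = (6.94)(1.16) / (2.39) = 3.368 m/s.
W = ΔKE = ½m(v₂² − v₁²) = -22.64 J.

W ≈ -22.6 J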